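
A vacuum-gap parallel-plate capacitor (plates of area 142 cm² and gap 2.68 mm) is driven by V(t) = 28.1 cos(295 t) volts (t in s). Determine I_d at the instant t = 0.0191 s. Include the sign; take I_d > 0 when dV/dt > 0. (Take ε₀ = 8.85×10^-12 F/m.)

2.35×10^-7 A

dV/dt = (28.1)(295)·−sin(5.6345) = 5008 V/s.
I_d = C dV/dt with C = ε₀A/d = (8.85×10^-12)(0.0142)/(2.68×10^-3) = 4.689×10^-11 F, so I_d = (4.689×10^-11)(5008) = 2.35×10^-7 A.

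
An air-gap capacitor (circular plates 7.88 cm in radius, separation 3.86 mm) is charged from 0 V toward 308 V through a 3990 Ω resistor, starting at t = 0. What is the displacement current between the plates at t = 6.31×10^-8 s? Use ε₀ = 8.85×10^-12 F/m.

0.0542 A

With C = ε₀A/d = (8.85×10^-12)(0.01951)/(3.86×10^-3) = 4.473×10^-11 F, the time constant is τ = RC = 1.785×10^-7 s, so t/τ = 0.3535 and e^(−t/τ) = 0.7022.
I_d = I_cond = (V₀/R) e^(−t/τ) = (0.07719)(0.7022) = 0.0542 A.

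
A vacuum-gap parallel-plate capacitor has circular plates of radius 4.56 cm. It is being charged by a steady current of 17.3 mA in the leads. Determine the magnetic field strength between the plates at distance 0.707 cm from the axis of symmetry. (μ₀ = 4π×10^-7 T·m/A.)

No conduction current crosses the gap, so I_d there equals the 0.0173 A in the leads.
For r < R the Ampère–Maxwell law gives B(2πr) = μ₀ I_d (r²/R²), so B = μ₀ I_d r/(2πR²) = (4π×10^-7)(0.0173)(7.07×10^-3)/(2π·0.0456²) = 1.18×10^-8 T.

1.18×10^-8 T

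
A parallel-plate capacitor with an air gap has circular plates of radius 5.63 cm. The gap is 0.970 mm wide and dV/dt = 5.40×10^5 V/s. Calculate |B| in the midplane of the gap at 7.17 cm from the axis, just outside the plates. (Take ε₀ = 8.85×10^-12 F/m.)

1.37×10^-10 T

With E = V/d, dE/dt = 5.567×10^8 V/(m·s) and πR² = 9.958×10^-3 m², giving I_d = ε₀ πR² dE/dt = 4.906×10^-5 A.
With r > R the enclosed displacement current is the full I_d; B = μ₀ I_d / (2πr) = 1.37×10^-10 T.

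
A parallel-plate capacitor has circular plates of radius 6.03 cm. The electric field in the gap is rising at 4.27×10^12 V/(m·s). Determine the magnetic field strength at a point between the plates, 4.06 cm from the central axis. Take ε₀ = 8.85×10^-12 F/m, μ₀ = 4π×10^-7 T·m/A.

9.64×10^-7 T

I_d = ε₀ dΦ_E/dt = ε₀ πR² (dE/dt) = (8.85×10^-12)(0.01142)(4.27×10^12) = 0.4316 A through the full plate area.
∮B·dl = μ₀ I_d,enc with I_d,enc = I_d r²/R² = 0.1957 A; so B = μ₀ I_d,enc/(2πr) = 9.64×10^-7 T.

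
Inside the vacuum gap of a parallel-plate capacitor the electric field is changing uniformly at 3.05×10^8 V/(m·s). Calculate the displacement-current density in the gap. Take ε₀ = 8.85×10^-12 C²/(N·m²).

J_d = ε₀ ∂E/∂t, so J_d = 2.70×10^-3 A/m².

2.70×10^-3 A/m²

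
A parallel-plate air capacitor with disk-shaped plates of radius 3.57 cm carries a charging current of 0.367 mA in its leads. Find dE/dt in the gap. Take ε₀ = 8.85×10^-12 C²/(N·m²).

The displacement current between the plates equals the conduction current, I_d = 0.367 mA.
Inverting I_d = ε₀ A dE/dt gives dE/dt = 3.67×10^-4 / (8.85×10^-12 · 4.004×10^-3) = 1.04×10^10 V/(m·s).

1.04×10^10 V/(m·s)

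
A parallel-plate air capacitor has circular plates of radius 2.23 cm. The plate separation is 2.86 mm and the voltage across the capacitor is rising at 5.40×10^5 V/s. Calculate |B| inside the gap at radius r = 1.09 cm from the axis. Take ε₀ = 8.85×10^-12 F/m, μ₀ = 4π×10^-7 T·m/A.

I_d = C dV/dt with C = ε₀πR²/d = 4.833×10^-12 F, so I_d = (4.833×10^-12)(5.40×10^5) = 2.610×10^-6 A.
∮B·dl = μ₀ I_d,enc with I_d,enc = I_d r²/R² = 6.236×10^-7 A; so B = μ₀ I_d,enc/(2πr) = 1.14×10^-11 T.

1.14×10^-11 T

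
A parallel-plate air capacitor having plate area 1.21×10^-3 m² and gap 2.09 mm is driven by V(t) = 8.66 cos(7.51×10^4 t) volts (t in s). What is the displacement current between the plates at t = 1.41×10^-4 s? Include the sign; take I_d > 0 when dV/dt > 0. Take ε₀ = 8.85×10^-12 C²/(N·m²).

dV/dt = (8.66)(7.51×10^4)·−sin(10.5891) = 5.974×10^5 V/s.
I_d = C dV/dt with C = ε₀A/d = (8.85×10^-12)(1.21×10^-3)/(2.09×10^-3) = 5.124×10^-12 F, so I_d = (5.124×10^-12)(5.974×10^5) = 3.06×10^-6 A.

3.06×10^-6 A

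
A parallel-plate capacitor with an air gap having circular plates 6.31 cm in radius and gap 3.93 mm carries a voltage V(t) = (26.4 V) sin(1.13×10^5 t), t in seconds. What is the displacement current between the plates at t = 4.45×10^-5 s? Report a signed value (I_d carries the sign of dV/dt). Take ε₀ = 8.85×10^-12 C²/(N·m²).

C = ε₀A/d = (8.85×10^-12)(0.01251)/(3.93×10^-3) = 2.817×10^-11 F. dV/dt = V₀ω·cos(ωt); at ωt = 5.0285 rad this factor is 0.3109.
I_d = C dV/dt = (2.817×10^-11)(26.4)(1.13×10^5)(0.3109) = 2.61×10^-5 A.

2.61×10^-5 A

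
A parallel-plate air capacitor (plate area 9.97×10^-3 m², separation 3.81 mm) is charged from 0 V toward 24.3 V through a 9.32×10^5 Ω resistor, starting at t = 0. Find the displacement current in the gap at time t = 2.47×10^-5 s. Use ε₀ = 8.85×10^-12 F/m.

8.30×10^-6 A

With C = ε₀A/d = (8.85×10^-12)(9.97×10^-3)/(3.81×10^-3) = 2.316×10^-11 F, the time constant is τ = RC = 2.159×10^-5 s, so t/τ = 1.144 and e^(−t/τ) = 0.3185.
I_d = I_cond = (V₀/R) e^(−t/τ) = (2.607×10^-5)(0.3185) = 8.30×10^-6 A.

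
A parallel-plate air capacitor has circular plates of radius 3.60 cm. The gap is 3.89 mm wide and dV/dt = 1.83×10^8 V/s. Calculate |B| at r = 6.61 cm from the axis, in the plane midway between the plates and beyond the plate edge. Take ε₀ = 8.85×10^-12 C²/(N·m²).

dE/dt = (dV/dt)/d = 4.704×10^10 V/(m·s); I_d = ε₀(πR²)(dE/dt) = (8.85×10^-12)(4.072×10^-3)(4.704×10^10) = 1.695×10^-3 A.
For r ≥ R the full I_d is enclosed: B = μ₀ I_d/(2πr) = (4π×10^-7)(1.695×10^-3)/(2π·0.0661) = 5.13×10^-9 T.

5.13×10^-9 T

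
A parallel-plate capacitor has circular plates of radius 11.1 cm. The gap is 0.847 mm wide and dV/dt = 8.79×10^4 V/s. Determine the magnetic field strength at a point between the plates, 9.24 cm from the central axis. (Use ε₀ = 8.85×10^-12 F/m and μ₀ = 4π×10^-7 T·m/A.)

5.33×10^-11 T

dE/dt = (dV/dt)/d = 1.038×10^8 V/(m·s); I_d = ε₀(πR²)(dE/dt) = (8.85×10^-12)(0.03871)(1.038×10^8) = 3.556×10^-5 A.
An Ampèrian loop of radius r encloses a fraction (r/R)² of I_d. Then B·2πr = μ₀ I_d (r/R)², giving B = μ₀ I_d r/(2πR²) = 5.33×10^-11 T.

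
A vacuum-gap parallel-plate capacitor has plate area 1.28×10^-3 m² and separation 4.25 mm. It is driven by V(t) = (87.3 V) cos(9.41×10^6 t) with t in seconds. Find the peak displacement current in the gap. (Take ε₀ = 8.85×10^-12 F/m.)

The displacement current equals the conduction current C dV/dt, which peaks at C V₀ ω.
With C = ε₀A/d = (8.85×10^-12)(1.28×10^-3)/(4.25×10^-3) = 2.665×10^-12 F and ω = 9.41×10^6 rad/s, I_d,max = (2.665×10^-12)(87.3)(9.41×10^6) = 2.19×10^-3 A.

2.19×10^-3 A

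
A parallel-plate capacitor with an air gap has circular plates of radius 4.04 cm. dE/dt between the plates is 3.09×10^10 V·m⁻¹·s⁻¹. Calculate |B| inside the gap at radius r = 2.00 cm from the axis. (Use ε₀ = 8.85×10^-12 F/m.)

3.44×10^-9 T

I_d = ε₀ dΦ_E/dt = ε₀ πR² (dE/dt) = (8.85×10^-12)(5.128×10^-3)(3.09×10^10) = 1.402×10^-3 A through the full plate area.
For r < R the Ampère–Maxwell law gives B(2πr) = μ₀ I_d (r²/R²), so B = μ₀ I_d r/(2πR²) = (4π×10^-7)(1.402×10^-3)(0.0200)/(2π·0.0404²) = 3.44×10^-9 T.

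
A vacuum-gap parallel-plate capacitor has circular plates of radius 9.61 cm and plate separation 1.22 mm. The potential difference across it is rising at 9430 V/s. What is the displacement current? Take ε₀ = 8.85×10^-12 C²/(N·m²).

1.98×10^-6 A

The displacement current equals the charging current C dV/dt. With C = ε₀A/d = (8.85×10^-12)(0.02901)/(1.22×10^-3) = 2.104×10^-10 F, I_d = (2.104×10^-10)(9430) = 1.98×10^-6 A.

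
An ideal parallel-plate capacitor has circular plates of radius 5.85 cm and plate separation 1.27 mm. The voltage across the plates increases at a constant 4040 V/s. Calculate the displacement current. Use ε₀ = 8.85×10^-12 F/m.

The field between the plates is E = V/d, so dE/dt = (4040)/(1.27×10^-3 m) = 3.181×10^6 V/(m·s).
I_d = ε₀ A (dE/dt) = (8.85×10^-12)(0.01075)(3.181×10^6) = 3.03×10^-7 A.

3.03×10^-7 A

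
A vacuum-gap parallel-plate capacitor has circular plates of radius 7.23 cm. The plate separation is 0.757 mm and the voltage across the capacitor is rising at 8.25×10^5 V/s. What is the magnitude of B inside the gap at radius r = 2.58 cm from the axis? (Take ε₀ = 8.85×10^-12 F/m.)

1.56×10^-10 T

I_d = C dV/dt with C = ε₀πR²/d = 1.920×10^-10 F, so I_d = (1.920×10^-10)(8.25×10^5) = 1.584×10^-4 A.
For r < R the Ampère–Maxwell law gives B(2πr) = μ₀ I_d (r²/R²), so B = μ₀ I_d r/(2πR²) = (4π×10^-7)(1.584×10^-4)(0.0258)/(2π·0.0723²) = 1.56×10^-10 T.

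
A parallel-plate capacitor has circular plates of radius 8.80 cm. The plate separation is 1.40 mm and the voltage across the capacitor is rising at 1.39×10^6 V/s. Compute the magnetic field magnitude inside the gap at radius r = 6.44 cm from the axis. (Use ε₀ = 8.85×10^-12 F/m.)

dE/dt = (dV/dt)/d = 9.929×10^8 V/(m·s); I_d = ε₀(πR²)(dE/dt) = (8.85×10^-12)(0.02433)(9.929×10^8) = 2.138×10^-4 A.
∮B·dl = μ₀ I_d,enc with I_d,enc = I_d r²/R² = 1.145×10^-4 A; so B = μ₀ I_d,enc/(2πr) = 3.56×10^-10 T.

3.56×10^-10 T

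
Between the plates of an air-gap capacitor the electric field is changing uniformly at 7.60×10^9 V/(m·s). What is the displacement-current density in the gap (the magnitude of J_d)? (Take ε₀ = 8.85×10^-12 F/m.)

The displacement-current density is ε₀ ∂E/∂t = (8.85×10^-12)(7.60×10^9) = 0.0673 A/m².

0.0673 A/m²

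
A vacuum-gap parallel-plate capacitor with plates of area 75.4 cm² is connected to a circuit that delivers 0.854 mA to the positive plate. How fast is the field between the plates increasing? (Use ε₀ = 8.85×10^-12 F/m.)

Charge continuity gives I_d = I = 8.54×10^-4 A between the plates.
Since I_d = ε₀ A dE/dt, dE/dt = I_d/(ε₀A) = (8.54×10^-4)/((8.85×10^-12)(7.54×10^-3)) = 1.28×10^10 V/(m·s).

1.28×10^10 V/(m·s)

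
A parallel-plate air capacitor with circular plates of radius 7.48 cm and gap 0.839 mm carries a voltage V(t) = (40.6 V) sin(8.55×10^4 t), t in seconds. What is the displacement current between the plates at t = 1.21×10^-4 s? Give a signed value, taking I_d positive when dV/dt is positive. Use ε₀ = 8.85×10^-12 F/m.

-3.90×10^-4 A

dV/dt = (40.6)(8.55×10^4)·cos(10.3455) = -2.101×10^6 V/s.
I_d = C dV/dt with C = ε₀A/d = (8.85×10^-12)(0.01758)/(8.39×10^-4) = 1.854×10^-10 F, so I_d = (1.854×10^-10)(-2.101×10^6) = -3.90×10^-4 A.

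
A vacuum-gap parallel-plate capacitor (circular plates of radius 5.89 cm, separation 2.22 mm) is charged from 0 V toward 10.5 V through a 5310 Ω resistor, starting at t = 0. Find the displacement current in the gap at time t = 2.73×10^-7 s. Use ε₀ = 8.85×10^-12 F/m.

C = ε₀A/d = (8.85×10^-12)(0.01090)/(2.22×10^-3) = 4.345×10^-11 F and τ = RC = 2.307×10^-7 s. I_d in the gap equals the RC charging current.
I_d(t) = (V₀/R) e^(−t/τ) = 1.977×10^-3 · e^(−1.183) = 6.06×10^-4 A.

6.06×10^-4 A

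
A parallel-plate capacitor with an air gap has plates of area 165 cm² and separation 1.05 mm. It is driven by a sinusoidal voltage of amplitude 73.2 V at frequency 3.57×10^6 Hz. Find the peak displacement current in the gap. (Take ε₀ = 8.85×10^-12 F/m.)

0.228 A

C = ε₀A/d = (8.85×10^-12)(0.0165)/(1.05×10^-3) = 1.391×10^-10 F; ω = 2πf = 2.243×10^7 rad/s.
I_d = C dV/dt, so |I_d|_max = C V₀ ω = (1.391×10^-10)(73.2)(2.243×10^7) = 0.228 A.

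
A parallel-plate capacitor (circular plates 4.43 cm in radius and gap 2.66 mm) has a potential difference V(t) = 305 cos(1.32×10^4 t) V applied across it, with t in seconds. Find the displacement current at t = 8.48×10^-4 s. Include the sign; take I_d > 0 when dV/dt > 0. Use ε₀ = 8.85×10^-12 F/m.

8.10×10^-5 A

dE/dt = (V₀ω/d)·−sin(ωt) with ωt = 11.1936 rad: (305)(1.32×10^4)(0.9805)/(2.66×10^-3) = 1.484×10^9 V/(m·s).
I_d = ε₀ A dE/dt = (8.85×10^-12)(6.165×10^-3)(1.484×10^9) = 8.10×10^-5 A.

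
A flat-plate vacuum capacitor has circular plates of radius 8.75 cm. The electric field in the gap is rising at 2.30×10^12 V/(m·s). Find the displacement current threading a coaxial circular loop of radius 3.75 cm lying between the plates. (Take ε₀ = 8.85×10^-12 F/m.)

0.0899 A

Total displacement current: I_d = ε₀(πR²)(dE/dt) = (8.85×10^-12)(0.02405)(2.30×10^12) = 0.4895 A.
The field is uniform, so I_d,enc = I_d (r/R)² = (0.4895)(3.75/8.75)² = 0.0899 A.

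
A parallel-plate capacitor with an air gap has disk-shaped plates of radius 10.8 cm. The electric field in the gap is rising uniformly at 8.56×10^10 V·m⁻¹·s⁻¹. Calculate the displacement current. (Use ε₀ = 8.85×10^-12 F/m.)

With a uniform field, Φ_E = EA, so I_d = ε₀ A dE/dt = 0.0278 A.

0.0278 A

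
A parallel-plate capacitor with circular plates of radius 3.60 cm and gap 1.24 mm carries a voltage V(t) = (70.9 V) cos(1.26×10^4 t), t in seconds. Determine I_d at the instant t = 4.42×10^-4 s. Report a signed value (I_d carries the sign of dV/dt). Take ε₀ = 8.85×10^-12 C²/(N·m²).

1.70×10^-5 A

dE/dt = (V₀ω/d)·−sin(ωt) with ωt = 5.5692 rad: (70.9)(1.26×10^4)(0.6549)/(1.24×10^-3) = 4.718×10^8 V/(m·s).
I_d = ε₀ A dE/dt = (8.85×10^-12)(4.072×10^-3)(4.718×10^8) = 1.70×10^-5 A.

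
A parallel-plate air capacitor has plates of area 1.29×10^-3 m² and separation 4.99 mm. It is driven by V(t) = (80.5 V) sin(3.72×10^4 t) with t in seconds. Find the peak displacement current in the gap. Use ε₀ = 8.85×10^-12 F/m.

(dE/dt)_max = V₀ω/d = 6.001×10^8 V/(m·s); ω = 3.72×10^4 rad/s.
I_d,max = ε₀ A (dE/dt)_max = (8.85×10^-12)(1.29×10^-3)(6.001×10^8) = 6.85×10^-6 A.

6.85×10^-6 A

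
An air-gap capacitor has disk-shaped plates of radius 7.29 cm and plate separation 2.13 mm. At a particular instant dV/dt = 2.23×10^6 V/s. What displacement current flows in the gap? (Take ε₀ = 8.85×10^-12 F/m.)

E = V/d so dE/dt = (dV/dt)/d = 1.047×10^9 V/(m·s), and I_d = ε₀ A dE/dt = (8.85×10^-12)(0.01670)(1.047×10^9) = 1.55×10^-4 A.

1.55×10^-4 A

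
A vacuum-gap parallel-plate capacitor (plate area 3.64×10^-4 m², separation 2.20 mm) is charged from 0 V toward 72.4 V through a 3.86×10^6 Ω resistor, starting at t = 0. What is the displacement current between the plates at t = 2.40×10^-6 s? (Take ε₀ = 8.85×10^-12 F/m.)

1.23×10^-5 A

C = ε₀A/d = (8.85×10^-12)(3.64×10^-4)/(2.20×10^-3) = 1.464×10^-12 F and τ = RC = 5.651×10^-6 s. I_d in the gap equals the RC charging current.
I_d(t) = (V₀/R) e^(−t/τ) = 1.876×10^-5 · e^(−0.4247) = 1.23×10^-5 A.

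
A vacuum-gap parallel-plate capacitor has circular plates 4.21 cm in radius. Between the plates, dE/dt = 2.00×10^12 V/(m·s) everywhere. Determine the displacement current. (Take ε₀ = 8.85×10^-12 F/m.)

0.0986 A

The displacement current is ε₀ times dΦ_E/dt = ε₀ A dE/dt = (8.85×10^-12)(5.568×10^-3)(2.00×10^12) = 0.0986 A.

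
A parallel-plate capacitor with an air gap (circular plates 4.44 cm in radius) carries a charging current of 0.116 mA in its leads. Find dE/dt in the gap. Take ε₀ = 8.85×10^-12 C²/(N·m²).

2.12×10^9 V/(m·s)

The displacement current between the plates equals the conduction current, I_d = 0.116 mA.
Since I_d = ε₀ A dE/dt, dE/dt = I_d/(ε₀A) = (1.16×10^-4)/((8.85×10^-12)(6.193×10^-3)) = 2.12×10^9 V/(m·s).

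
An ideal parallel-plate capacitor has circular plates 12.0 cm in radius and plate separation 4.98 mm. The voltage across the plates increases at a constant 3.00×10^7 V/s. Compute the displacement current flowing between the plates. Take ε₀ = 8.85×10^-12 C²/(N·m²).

E = V/d so dE/dt = (dV/dt)/d = 6.024×10^9 V/(m·s), and I_d = ε₀ A dE/dt = (8.85×10^-12)(0.04524)(6.024×10^9) = 2.41×10^-3 A.

2.41×10^-3 A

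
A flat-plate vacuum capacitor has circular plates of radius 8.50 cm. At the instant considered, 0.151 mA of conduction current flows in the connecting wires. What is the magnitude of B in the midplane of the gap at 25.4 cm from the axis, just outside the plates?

Between the plates the displacement current equals the wire current: I_d = 0.151 mA = 1.51×10^-4 A.
Outside the plates the loop encloses all of I_d, so B·2πr = μ₀ I_d and B = 1.19×10^-10 T.

1.19×10^-10 T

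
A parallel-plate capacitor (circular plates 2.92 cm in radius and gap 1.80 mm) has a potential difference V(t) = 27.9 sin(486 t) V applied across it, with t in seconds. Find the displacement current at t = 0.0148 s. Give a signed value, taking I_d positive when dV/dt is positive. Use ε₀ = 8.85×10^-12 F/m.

dV/dt = (27.9)(486)·cos(7.1928) = 8326 V/s.
I_d = C dV/dt with C = ε₀A/d = (8.85×10^-12)(2.679×10^-3)/(1.80×10^-3) = 1.317×10^-11 F, so I_d = (1.317×10^-11)(8326) = 1.10×10^-7 A.

1.10×10^-7 A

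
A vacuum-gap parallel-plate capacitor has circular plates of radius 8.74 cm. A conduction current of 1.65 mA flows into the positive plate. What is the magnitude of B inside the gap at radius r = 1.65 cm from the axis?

By continuity the displacement current in the gap matches the conduction current: I_d = 1.65×10^-3 A.
For r < R the Ampère–Maxwell law gives B(2πr) = μ₀ I_d (r²/R²), so B = μ₀ I_d r/(2πR²) = (4π×10^-7)(1.65×10^-3)(0.0165)/(2π·0.0874²) = 7.13×10^-10 T.

7.13×10^-10 T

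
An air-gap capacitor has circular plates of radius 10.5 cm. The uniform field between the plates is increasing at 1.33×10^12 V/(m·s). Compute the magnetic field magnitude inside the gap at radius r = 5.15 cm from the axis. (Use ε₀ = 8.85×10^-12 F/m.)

3.81×10^-7 T

Total displacement current: I_d = ε₀(πR²)(dE/dt) = (8.85×10^-12)(0.03464)(1.33×10^12) = 0.4077 A.
∮B·dl = μ₀ I_d,enc with I_d,enc = I_d r²/R² = 0.09808 A; so B = μ₀ I_d,enc/(2πr) = 3.81×10^-7 T.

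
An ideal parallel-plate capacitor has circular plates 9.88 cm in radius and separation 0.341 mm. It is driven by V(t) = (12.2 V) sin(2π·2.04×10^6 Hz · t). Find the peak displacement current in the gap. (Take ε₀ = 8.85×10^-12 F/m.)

C = ε₀A/d = (8.85×10^-12)(0.03067)/(3.41×10^-4) = 7.960×10^-10 F; ω = 2πf = 1.282×10^7 rad/s.
I_d = C dV/dt, so |I_d|_max = C V₀ ω = (7.960×10^-10)(12.2)(1.282×10^7) = 0.124 A.

0.124 A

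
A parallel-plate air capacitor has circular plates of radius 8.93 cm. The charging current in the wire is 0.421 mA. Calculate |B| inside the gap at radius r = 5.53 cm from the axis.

5.84×10^-10 T

By continuity the displacement current in the gap matches the conduction current: I_d = 4.21×10^-4 A.
For r < R the Ampère–Maxwell law gives B(2πr) = μ₀ I_d (r²/R²), so B = μ₀ I_d r/(2πR²) = (4π×10^-7)(4.21×10^-4)(0.0553)/(2π·0.0893²) = 5.84×10^-10 T.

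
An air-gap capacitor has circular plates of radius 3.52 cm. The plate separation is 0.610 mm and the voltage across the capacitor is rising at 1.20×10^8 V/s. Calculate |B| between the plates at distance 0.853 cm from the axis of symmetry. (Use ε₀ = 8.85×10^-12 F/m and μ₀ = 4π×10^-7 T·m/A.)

With E = V/d, dE/dt = 1.967×10^11 V/(m·s) and πR² = 3.893×10^-3 m², giving I_d = ε₀ πR² dE/dt = 6.777×10^-3 A.
∮B·dl = μ₀ I_d,enc with I_d,enc = I_d r²/R² = 3.980×10^-4 A; so B = μ₀ I_d,enc/(2πr) = 9.33×10^-9 T.

9.33×10^-9 T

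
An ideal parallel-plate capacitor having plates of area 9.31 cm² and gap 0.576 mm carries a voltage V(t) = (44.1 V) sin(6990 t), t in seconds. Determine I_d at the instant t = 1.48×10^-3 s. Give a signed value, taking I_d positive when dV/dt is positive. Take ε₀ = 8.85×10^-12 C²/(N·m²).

C = ε₀A/d = (8.85×10^-12)(9.31×10^-4)/(5.76×10^-4) = 1.430×10^-11 F. dV/dt = V₀ω·cos(ωt); at ωt = 10.3452 rad this factor is -0.6055.
I_d = C dV/dt = (1.430×10^-11)(44.1)(6990)(-0.6055) = -2.67×10^-6 A.

-2.67×10^-6 A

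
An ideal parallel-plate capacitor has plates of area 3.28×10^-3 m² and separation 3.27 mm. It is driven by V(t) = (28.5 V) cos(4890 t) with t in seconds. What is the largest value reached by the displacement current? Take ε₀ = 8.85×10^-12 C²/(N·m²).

1.24×10^-6 A

The displacement current equals the conduction current C dV/dt, which peaks at C V₀ ω.
With C = ε₀A/d = (8.85×10^-12)(3.28×10^-3)/(3.27×10^-3) = 8.877×10^-12 F and ω = 4890 rad/s, I_d,max = (8.877×10^-12)(28.5)(4890) = 1.24×10^-6 A.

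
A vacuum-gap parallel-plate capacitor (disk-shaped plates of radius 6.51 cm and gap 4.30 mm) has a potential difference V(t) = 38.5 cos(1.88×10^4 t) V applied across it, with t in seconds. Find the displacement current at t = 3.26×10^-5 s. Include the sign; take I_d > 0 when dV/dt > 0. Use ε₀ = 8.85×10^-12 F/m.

C = ε₀A/d = (8.85×10^-12)(0.01331)/(4.30×10^-3) = 2.739×10^-11 F. dV/dt = V₀ω·−sin(ωt); at ωt = 0.61288 rad this factor is -0.5752.
I_d = C dV/dt = (2.739×10^-11)(38.5)(1.88×10^4)(-0.5752) = -1.14×10^-5 A.

-1.14×10^-5 A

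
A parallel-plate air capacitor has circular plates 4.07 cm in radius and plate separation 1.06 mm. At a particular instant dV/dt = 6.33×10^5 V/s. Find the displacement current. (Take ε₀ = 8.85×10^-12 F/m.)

The field between the plates is E = V/d, so dE/dt = (6.33×10^5)/(1.06×10^-3 m) = 5.972×10^8 V/(m·s).
I_d = ε₀ A (dE/dt) = (8.85×10^-12)(5.204×10^-3)(5.972×10^8) = 2.75×10^-5 A.

2.75×10^-5 A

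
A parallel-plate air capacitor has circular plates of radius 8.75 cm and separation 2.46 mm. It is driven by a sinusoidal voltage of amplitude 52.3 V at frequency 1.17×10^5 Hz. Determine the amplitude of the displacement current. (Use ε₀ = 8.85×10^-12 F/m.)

C = ε₀A/d = (8.85×10^-12)(0.02405)/(2.46×10^-3) = 8.652×10^-11 F; ω = 2πf = 7.351×10^5 rad/s.
I_d = C dV/dt, so |I_d|_max = C V₀ ω = (8.652×10^-11)(52.3)(7.351×10^5) = 3.33×10^-3 A.

3.33×10^-3 A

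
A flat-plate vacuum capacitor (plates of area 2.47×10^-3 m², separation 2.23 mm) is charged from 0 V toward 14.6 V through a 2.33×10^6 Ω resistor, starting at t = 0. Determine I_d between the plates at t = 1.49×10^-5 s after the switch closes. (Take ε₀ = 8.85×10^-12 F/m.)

3.26×10^-6 A

C = ε₀A/d = (8.85×10^-12)(2.47×10^-3)/(2.23×10^-3) = 9.802×10^-12 F and τ = RC = 2.284×10^-5 s. I_d in the gap equals the RC charging current.
I_d(t) = (V₀/R) e^(−t/τ) = 6.266×10^-6 · e^(−0.6524) = 3.26×10^-6 A.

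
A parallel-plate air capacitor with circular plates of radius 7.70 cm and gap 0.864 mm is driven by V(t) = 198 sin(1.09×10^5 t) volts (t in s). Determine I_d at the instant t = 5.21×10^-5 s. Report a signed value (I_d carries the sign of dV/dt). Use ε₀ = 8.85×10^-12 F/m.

C = ε₀A/d = (8.85×10^-12)(0.01863)/(8.64×10^-4) = 1.908×10^-10 F. dV/dt = V₀ω·cos(ωt); at ωt = 5.6789 rad this factor is 0.8229.
I_d = C dV/dt = (1.908×10^-10)(198)(1.09×10^5)(0.8229) = 3.39×10^-3 A.

3.39×10^-3 A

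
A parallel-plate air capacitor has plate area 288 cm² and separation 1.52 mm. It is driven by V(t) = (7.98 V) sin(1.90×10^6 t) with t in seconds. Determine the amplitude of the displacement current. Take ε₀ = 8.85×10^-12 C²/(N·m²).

2.54×10^-3 A

(dE/dt)_max = V₀ω/d = 9.975×10^9 V/(m·s); ω = 1.90×10^6 rad/s.
I_d,max = ε₀ A (dE/dt)_max = (8.85×10^-12)(0.0288)(9.975×10^9) = 2.54×10^-3 A.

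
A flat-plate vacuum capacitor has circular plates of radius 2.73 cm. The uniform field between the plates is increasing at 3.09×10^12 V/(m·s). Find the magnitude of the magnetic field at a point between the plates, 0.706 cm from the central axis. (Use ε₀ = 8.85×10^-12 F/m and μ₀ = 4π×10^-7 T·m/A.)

I_d = ε₀ dΦ_E/dt = ε₀ πR² (dE/dt) = (8.85×10^-12)(2.341×10^-3)(3.09×10^12) = 0.06402 A through the full plate area.
For r < R the Ampère–Maxwell law gives B(2πr) = μ₀ I_d (r²/R²), so B = μ₀ I_d r/(2πR²) = (4π×10^-7)(0.06402)(7.06×10^-3)/(2π·0.0273²) = 1.21×10^-7 T.

1.21×10^-7 T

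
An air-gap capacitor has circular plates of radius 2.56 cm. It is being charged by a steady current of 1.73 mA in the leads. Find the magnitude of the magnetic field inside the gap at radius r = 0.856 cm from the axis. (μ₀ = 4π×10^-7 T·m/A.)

By continuity the displacement current in the gap matches the conduction current: I_d = 1.73×10^-3 A.
For r < R the Ampère–Maxwell law gives B(2πr) = μ₀ I_d (r²/R²), so B = μ₀ I_d r/(2πR²) = (4π×10^-7)(1.73×10^-3)(8.56×10^-3)/(2π·0.0256²) = 4.52×10^-9 T.

4.52×10^-9 T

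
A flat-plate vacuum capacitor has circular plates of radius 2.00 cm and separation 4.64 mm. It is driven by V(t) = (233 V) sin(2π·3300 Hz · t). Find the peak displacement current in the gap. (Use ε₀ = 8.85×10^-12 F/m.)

1.16×10^-5 A

(dE/dt)_max = V₀ω/d = 1.041×10^9 V/(m·s); ω = 2πf = 2.073×10^4 rad/s.
I_d,max = ε₀ A (dE/dt)_max = (8.85×10^-12)(1.257×10^-3)(1.041×10^9) = 1.16×10^-5 A.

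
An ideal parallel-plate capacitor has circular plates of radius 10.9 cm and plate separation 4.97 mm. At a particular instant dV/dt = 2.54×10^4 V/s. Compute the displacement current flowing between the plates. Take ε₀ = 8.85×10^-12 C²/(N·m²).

1.69×10^-6 A

The field between the plates is E = V/d, so dE/dt = (2.54×10^4)/(4.97×10^-3 m) = 5.111×10^6 V/(m·s).
I_d = ε₀ A (dE/dt) = (8.85×10^-12)(0.03733)(5.111×10^6) = 1.69×10^-6 A.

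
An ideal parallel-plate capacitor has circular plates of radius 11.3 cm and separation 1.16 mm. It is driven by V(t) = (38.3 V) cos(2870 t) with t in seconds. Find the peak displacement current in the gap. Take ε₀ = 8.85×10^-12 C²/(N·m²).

3.36×10^-5 A

C = ε₀A/d = (8.85×10^-12)(0.04011)/(1.16×10^-3) = 3.060×10^-10 F; ω = 2870 rad/s.
I_d = C dV/dt, so |I_d|_max = C V₀ ω = (3.060×10^-10)(38.3)(2870) = 3.36×10^-5 A.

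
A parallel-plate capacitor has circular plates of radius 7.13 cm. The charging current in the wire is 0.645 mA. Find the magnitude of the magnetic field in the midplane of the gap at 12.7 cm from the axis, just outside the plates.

By continuity the displacement current in the gap matches the conduction current: I_d = 6.45×10^-4 A.
Outside the plates the loop encloses all of I_d, so B·2πr = μ₀ I_d and B = 1.02×10^-9 T.

1.02×10^-9 T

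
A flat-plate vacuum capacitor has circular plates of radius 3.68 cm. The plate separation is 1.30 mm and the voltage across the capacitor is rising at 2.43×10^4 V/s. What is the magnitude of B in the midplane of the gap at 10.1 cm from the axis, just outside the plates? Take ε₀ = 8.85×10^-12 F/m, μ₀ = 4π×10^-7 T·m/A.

I_d = C dV/dt with C = ε₀πR²/d = 2.896×10^-11 F, so I_d = (2.896×10^-11)(2.43×10^4) = 7.037×10^-7 A.
With r > R the enclosed displacement current is the full I_d; B = μ₀ I_d / (2πr) = 1.39×10^-12 T.

1.39×10^-12 T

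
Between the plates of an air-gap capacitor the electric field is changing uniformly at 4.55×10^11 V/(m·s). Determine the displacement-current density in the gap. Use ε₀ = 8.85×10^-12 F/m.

The displacement-current density is ε₀ ∂E/∂t = (8.85×10^-12)(4.55×10^11) = 4.03 A/m².

4.03 A/m²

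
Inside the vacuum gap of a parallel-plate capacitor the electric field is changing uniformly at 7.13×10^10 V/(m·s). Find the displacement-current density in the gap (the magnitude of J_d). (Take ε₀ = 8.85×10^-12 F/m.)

The displacement-current density is ε₀ ∂E/∂t = (8.85×10^-12)(7.13×10^10) = 0.631 A/m².

0.631 A/m²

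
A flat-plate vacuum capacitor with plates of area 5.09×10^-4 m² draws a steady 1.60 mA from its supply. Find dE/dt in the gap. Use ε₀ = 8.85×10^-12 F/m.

3.55×10^11 V/(m·s)

The displacement current between the plates equals the conduction current, I_d = 1.60 mA.
Then dE/dt = I_d/(ε₀A) = 3.55×10^11 V/(m·s).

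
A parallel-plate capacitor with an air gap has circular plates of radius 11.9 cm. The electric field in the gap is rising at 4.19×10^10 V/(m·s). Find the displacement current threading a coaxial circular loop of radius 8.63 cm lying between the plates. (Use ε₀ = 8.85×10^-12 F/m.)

8.68×10^-3 A

Through the whole plate area (πR² = 0.04449 m²), I_d = ε₀ πR² dE/dt = 0.01650 A.
Since J_d is uniform, the enclosed fraction is (r/R)² = 0.5259, giving I_d,enc = 8.68×10^-3 A.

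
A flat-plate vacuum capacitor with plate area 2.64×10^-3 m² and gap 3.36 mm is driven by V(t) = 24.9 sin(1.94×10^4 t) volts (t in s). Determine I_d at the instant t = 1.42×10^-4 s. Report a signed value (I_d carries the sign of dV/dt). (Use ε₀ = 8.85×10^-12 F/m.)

dE/dt = (V₀ω/d)·cos(ωt) with ωt = 2.7548 rad: (24.9)(1.94×10^4)(-0.9261)/(3.36×10^-3) = -1.331×10^8 V/(m·s).
I_d = ε₀ A dE/dt = (8.85×10^-12)(2.64×10^-3)(-1.331×10^8) = -3.11×10^-6 A.

-3.11×10^-6 A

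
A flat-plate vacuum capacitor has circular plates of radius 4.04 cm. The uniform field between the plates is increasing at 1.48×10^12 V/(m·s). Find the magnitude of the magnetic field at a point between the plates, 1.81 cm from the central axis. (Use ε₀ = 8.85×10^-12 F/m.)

Through the whole plate area (πR² = 5.128×10^-3 m²), I_d = ε₀ πR² dE/dt = 0.06717 A.
∮B·dl = μ₀ I_d,enc with I_d,enc = I_d r²/R² = 0.01348 A; so B = μ₀ I_d,enc/(2πr) = 1.49×10^-7 T.

1.49×10^-7 T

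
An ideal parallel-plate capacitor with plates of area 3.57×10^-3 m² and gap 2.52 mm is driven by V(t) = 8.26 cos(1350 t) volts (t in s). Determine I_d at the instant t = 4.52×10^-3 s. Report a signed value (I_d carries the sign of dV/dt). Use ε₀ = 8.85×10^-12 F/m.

dE/dt = (V₀ω/d)·−sin(ωt) with ωt = 6.102 rad: (8.26)(1350)(0.1802)/(2.52×10^-3) = 7.974×10^5 V/(m·s).
I_d = ε₀ A dE/dt = (8.85×10^-12)(3.57×10^-3)(7.974×10^5) = 2.52×10^-8 A.

2.52×10^-8 A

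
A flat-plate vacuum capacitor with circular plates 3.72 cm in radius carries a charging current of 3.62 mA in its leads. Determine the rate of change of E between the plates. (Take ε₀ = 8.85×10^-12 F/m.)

The displacement current between the plates equals the conduction current, I_d = 3.62 mA.
Since I_d = ε₀ A dE/dt, dE/dt = I_d/(ε₀A) = (3.62×10^-3)/((8.85×10^-12)(4.347×10^-3)) = 9.41×10^10 V/(m·s).

9.41×10^10 V/(m·s)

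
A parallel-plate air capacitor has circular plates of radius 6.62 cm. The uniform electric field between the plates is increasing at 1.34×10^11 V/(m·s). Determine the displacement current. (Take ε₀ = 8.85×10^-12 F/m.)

With a uniform field, Φ_E = EA, so I_d = ε₀ A dE/dt = 0.0163 A.

0.0163 A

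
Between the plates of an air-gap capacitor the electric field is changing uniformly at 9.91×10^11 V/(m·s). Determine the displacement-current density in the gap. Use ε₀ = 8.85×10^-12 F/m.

The displacement-current density is ε₀ ∂E/∂t = (8.85×10^-12)(9.91×10^11) = 8.77 A/m².

8.77 A/m²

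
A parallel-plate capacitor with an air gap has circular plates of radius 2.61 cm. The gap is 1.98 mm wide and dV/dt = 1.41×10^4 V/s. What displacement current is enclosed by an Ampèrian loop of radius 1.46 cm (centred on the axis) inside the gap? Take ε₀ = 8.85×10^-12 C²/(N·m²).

4.22×10^-8 A

I_d = C dV/dt with C = ε₀πR²/d = 9.565×10^-12 F, so I_d = (9.565×10^-12)(1.41×10^4) = 1.349×10^-7 A.
The field is uniform, so I_d,enc = I_d (r/R)² = (1.349×10^-7)(1.46/2.61)² = 4.22×10^-8 A.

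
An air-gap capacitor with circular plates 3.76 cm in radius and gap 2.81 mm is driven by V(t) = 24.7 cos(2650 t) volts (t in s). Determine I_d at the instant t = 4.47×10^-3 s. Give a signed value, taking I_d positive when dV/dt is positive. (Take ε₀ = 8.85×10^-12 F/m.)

6.04×10^-7 A

dE/dt = (V₀ω/d)·−sin(ωt) with ωt = 11.8455 rad: (24.7)(2650)(0.6600)/(2.81×10^-3) = 1.537×10^7 V/(m·s).
I_d = ε₀ A dE/dt = (8.85×10^-12)(4.441×10^-3)(1.537×10^7) = 6.04×10^-7 A.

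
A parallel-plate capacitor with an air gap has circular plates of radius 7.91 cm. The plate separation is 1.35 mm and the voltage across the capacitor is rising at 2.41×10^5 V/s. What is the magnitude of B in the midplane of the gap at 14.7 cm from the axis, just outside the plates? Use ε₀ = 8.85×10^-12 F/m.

4.23×10^-11 T

dE/dt = (dV/dt)/d = 1.785×10^8 V/(m·s); I_d = ε₀(πR²)(dE/dt) = (8.85×10^-12)(0.01966)(1.785×10^8) = 3.106×10^-5 A.
For r ≥ R the full I_d is enclosed: B = μ₀ I_d/(2πr) = (4π×10^-7)(3.106×10^-5)/(2π·0.147) = 4.23×10^-11 T.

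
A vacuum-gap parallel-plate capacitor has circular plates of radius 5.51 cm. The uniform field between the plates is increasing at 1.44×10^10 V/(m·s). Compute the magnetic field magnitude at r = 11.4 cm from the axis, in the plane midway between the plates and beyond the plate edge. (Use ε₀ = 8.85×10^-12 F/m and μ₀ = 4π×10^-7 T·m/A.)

2.13×10^-9 T

Total displacement current: I_d = ε₀(πR²)(dE/dt) = (8.85×10^-12)(9.538×10^-3)(1.44×10^10) = 1.216×10^-3 A.
For r ≥ R the full I_d is enclosed: B = μ₀ I_d/(2πr) = (4π×10^-7)(1.216×10^-3)/(2π·0.114) = 2.13×10^-9 T.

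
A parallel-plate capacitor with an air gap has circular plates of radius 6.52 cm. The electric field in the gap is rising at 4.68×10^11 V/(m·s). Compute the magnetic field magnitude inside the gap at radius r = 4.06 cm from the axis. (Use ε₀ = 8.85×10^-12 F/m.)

1.06×10^-7 T

Through the whole plate area (πR² = 0.01336 m²), I_d = ε₀ πR² dE/dt = 0.05533 A.
∮B·dl = μ₀ I_d,enc with I_d,enc = I_d r²/R² = 0.02145 A; so B = μ₀ I_d,enc/(2πr) = 1.06×10^-7 T.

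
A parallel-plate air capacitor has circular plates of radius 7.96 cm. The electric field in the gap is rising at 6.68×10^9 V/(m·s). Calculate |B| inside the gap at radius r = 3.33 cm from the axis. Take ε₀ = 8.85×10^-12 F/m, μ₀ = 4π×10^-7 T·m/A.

1.24×10^-9 T

Through the whole plate area (πR² = 0.01991 m²), I_d = ε₀ πR² dE/dt = 1.177×10^-3 A.
An Ampèrian loop of radius r encloses a fraction (r/R)² of I_d. Then B·2πr = μ₀ I_d (r/R)², giving B = μ₀ I_d r/(2πR²) = 1.24×10^-9 T.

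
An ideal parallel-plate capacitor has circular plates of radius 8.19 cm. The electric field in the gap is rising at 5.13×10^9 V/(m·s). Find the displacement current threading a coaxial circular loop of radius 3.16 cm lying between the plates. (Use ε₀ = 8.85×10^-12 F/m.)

Total displacement current: I_d = ε₀(πR²)(dE/dt) = (8.85×10^-12)(0.02107)(5.13×10^9) = 9.566×10^-4 A.
The field is uniform, so I_d,enc = I_d (r/R)² = (9.566×10^-4)(3.16/8.19)² = 1.42×10^-4 A.

1.42×10^-4 A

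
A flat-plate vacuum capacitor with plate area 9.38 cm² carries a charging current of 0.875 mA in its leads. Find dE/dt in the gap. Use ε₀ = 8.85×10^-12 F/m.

1.05×10^11 V/(m·s)

The displacement current between the plates equals the conduction current, I_d = 0.875 mA.
Since I_d = ε₀ A dE/dt, dE/dt = I_d/(ε₀A) = (8.75×10^-4)/((8.85×10^-12)(9.38×10^-4)) = 1.05×10^11 V/(m·s).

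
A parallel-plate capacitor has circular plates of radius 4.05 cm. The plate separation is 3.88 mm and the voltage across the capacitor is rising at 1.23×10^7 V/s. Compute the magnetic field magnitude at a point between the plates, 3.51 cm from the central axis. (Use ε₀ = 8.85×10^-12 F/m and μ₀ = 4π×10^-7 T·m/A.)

6.19×10^-10 T

With E = V/d, dE/dt = 3.170×10^9 V/(m·s) and πR² = 5.153×10^-3 m², giving I_d = ε₀ πR² dE/dt = 1.446×10^-4 A.
An Ampèrian loop of radius r encloses a fraction (r/R)² of I_d. Then B·2πr = μ₀ I_d (r/R)², giving B = μ₀ I_d r/(2πR²) = 6.19×10^-10 T.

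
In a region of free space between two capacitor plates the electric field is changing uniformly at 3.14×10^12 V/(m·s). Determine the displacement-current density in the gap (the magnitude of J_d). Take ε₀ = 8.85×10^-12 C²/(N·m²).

27.8 A/m²

The displacement-current density is ε₀ ∂E/∂t = (8.85×10^-12)(3.14×10^12) = 27.8 A/m².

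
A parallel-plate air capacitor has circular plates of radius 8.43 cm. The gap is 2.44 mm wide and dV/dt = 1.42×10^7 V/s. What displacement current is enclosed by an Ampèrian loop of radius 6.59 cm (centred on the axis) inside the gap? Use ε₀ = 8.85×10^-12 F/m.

7.03×10^-4 A

I_d = C dV/dt with C = ε₀πR²/d = 8.099×10^-11 F, so I_d = (8.099×10^-11)(1.42×10^7) = 1.150×10^-3 A.
Through an area πr² the displacement current is I_d·(πr²/πR²) = I_d (r/R)² = 7.03×10^-4 A.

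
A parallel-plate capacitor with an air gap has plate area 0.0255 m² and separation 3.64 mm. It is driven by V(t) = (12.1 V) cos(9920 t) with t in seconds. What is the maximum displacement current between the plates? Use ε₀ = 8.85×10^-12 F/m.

(dE/dt)_max = V₀ω/d = 3.298×10^7 V/(m·s); ω = 9920 rad/s.
I_d,max = ε₀ A (dE/dt)_max = (8.85×10^-12)(0.0255)(3.298×10^7) = 7.44×10^-6 A.

7.44×10^-6 A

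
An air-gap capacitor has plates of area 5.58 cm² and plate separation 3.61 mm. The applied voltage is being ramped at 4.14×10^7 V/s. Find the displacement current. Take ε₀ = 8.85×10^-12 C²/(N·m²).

The displacement current equals the charging current C dV/dt. With C = ε₀A/d = (8.85×10^-12)(5.58×10^-4)/(3.61×10^-3) = 1.368×10^-12 F, I_d = (1.368×10^-12)(4.14×10^7) = 5.66×10^-5 A.

5.66×10^-5 A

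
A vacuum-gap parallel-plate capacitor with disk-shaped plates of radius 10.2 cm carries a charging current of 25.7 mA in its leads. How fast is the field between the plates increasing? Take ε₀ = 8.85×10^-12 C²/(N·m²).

8.88×10^10 V/(m·s)

By continuity, I_d in the gap equals the 25.7 mA flowing in the wire.
Since I_d = ε₀ A dE/dt, dE/dt = I_d/(ε₀A) = (0.0257)/((8.85×10^-12)(0.03269)) = 8.88×10^10 V/(m·s).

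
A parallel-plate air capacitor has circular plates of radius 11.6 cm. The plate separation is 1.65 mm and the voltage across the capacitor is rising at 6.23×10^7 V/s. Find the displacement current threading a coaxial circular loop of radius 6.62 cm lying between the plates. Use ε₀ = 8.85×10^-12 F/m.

4.60×10^-3 A

With E = V/d, dE/dt = 3.776×10^10 V/(m·s) and πR² = 0.04227 m², giving I_d = ε₀ πR² dE/dt = 0.01413 A.
Since J_d is uniform, the enclosed fraction is (r/R)² = 0.3257, giving I_d,enc = 4.60×10^-3 A.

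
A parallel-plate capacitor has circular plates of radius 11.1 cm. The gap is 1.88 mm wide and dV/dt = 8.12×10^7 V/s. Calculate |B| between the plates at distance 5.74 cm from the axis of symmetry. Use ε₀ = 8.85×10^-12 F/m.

I_d = C dV/dt with C = ε₀πR²/d = 1.822×10^-10 F, so I_d = (1.822×10^-10)(8.12×10^7) = 0.01479 A.
∮B·dl = μ₀ I_d,enc with I_d,enc = I_d r²/R² = 3.955×10^-3 A; so B = μ₀ I_d,enc/(2πr) = 1.38×10^-8 T.

1.38×10^-8 T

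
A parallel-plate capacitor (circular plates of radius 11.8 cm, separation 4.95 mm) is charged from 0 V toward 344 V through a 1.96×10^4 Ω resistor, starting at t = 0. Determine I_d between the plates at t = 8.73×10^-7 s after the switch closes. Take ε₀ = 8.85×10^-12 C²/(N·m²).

9.93×10^-3 A

C = ε₀A/d = (8.85×10^-12)(0.04374)/(4.95×10^-3) = 7.820×10^-11 F, so τ = RC = 1.533×10^-6 s.
The conduction current is I(t) = (V₀/R) e^(−t/τ), and the displacement current between the plates equals it.
t/τ = 0.5695; I_d = (344/1.96×10^4) · e^(−0.5695) = (0.01755)(0.5658) = 9.93×10^-3 A.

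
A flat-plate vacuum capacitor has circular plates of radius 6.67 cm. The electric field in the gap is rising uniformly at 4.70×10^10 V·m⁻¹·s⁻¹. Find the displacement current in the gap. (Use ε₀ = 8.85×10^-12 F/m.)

The displacement current is ε₀ times dΦ_E/dt = ε₀ A dE/dt = (8.85×10^-12)(0.01398)(4.70×10^10) = 5.81×10^-3 A.

5.81×10^-3 A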